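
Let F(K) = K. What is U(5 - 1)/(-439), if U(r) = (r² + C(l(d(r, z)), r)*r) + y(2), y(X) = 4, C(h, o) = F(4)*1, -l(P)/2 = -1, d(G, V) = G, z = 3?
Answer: -36/439 ≈ -0.082005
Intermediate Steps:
l(P) = 2 (l(P) = -2*(-1) = 2)
C(h, o) = 4 (C(h, o) = 4*1 = 4)
U(r) = 4 + r² + 4*r (U(r) = (r² + 4*r) + 4 = 4 + r² + 4*r)
U(5 - 1)/(-439) = (4 + (5 - 1)² + 4*(5 - 1))/(-439) = (4 + 4² + 4*4)*(-1/439) = (4 + 16 + 16)*(-1/439) = 36*(-1/439) = -36/439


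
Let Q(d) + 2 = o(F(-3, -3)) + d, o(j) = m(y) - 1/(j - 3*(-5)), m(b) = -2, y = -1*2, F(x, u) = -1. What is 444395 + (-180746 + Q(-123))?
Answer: 3689307/14 ≈ 2.6352e+5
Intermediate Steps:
y = -2
o(j) = -2 - 1/(15 + j) (o(j) = -2 - 1/(j - 3*(-5)) = -2 - 1/(j + 15) = -2 - 1/(15 + j))
Q(d) = -57/14 + d (Q(d) = -2 + ((-31 - 2*(-1))/(15 - 1) + d) = -2 + ((-31 + 2)/14 + d) = -2 + ((1/14)*(-29) + d) = -2 + (-29/14 + d) = -57/14 + d)
444395 + (-180746 + Q(-123)) = 444395 + (-180746 + (-57/14 - 123)) = 444395 + (-180746 - 1779/14) = 444395 - 2532223/14 = 3689307/14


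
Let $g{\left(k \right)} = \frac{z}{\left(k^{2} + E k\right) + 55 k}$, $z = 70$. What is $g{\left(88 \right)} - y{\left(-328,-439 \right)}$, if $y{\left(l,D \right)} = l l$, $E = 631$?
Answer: $- \frac{3663880669}{34056} \approx -1.0758 \cdot 10^{5}$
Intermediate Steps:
$y{\left(l,D \right)} = l^{2}$
$g{\left(k \right)} = \frac{70}{k^{2} + 686 k}$ ($g{\left(k \right)} = \frac{70}{\left(k^{2} + 631 k\right) + 55 k} = \frac{70}{k^{2} + 686 k}$)
$g{\left(88 \right)} - y{\left(-328,-439 \right)} = \frac{70}{88 \left(686 + 88\right)} - \left(-328\right)^{2} = 70 \cdot \frac{1}{88} \cdot \frac{1}{774} - 107584 = \frac{35}{34056} - 107584 = - \frac{3663880669}{34056}$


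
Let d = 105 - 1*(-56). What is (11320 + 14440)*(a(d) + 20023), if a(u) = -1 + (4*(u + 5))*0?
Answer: 515766720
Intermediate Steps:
d = 161 (d = 105 + 56 = 161)
a(u) = -1 (a(u) = -1 + (4*(5 + u))*0 = -1 + (20 + 4*u)*0 = -1 + 0 = -1)
(11320 + 14440)*(a(d) + 20023) = (11320 + 14440)*(-1 + 20023) = 25760*20022 = 515766720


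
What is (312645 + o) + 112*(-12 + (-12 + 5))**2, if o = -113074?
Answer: 240003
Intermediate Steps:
(312645 + o) + 112*(-12 + (-12 + 5))**2 = (312645 - 113074) + 112*(-12 + (-12 + 5))**2 = 199571 + 112*(-12 - 7)**2 = 199571 + 112*(-19)**2 = 199571 + 112*361 = 199571 + 40432 = 240003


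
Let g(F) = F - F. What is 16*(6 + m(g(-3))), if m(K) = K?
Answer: 96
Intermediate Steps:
g(F) = 0
16*(6 + m(g(-3))) = 16*(6 + 0) = 16*6 = 96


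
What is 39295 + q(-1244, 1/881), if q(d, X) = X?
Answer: 34618896/881 ≈ 39295.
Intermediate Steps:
39295 + q(-1244, 1/881) = 39295 + 1/881 = 34618896/881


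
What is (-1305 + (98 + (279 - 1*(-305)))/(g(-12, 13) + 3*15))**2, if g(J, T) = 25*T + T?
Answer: 249133751689/146689 ≈ 1.6984e+6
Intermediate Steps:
g(J, T) = 26*T
(-1305 + (98 + (279 - 1*(-305)))/(g(-12, 13) + 3*15))**2 = (-1305 + (98 + (279 - 1*(-305)))/(26*13 + 3*15))**2 = (-1305 + (98 + (279 + 305))/(338 + 45))**2 = (-1305 + (98 + 584)/383)**2 = (-1305 + 682*(1/383))**2 = (-1305 + 682/383)**2 = (-499133/383)**2 = 249133751689/146689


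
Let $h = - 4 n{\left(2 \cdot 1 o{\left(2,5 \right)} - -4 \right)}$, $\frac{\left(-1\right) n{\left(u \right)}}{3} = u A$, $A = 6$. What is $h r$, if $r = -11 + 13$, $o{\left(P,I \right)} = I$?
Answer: $2016$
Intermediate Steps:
$r = 2$
$n{\left(u \right)} = - 18 u$ ($n{\left(u \right)} = - 3 u 6 = - 3 \cdot 6 u = - 18 u$)
$h = 1008$ ($h = - 4 \left(- 18 \left(2 \cdot 1 \cdot 5 - -4\right)\right) = - 4 \left(- 18 \left(2 \cdot 5 + 4\right)\right) = - 4 \left(- 18 \left(10 + 4\right)\right) = - 4 \left(\left(-18\right) 14\right) = \left(-4\right) \left(-252\right) = 1008$)
$h r = 1008 \cdot 2 = 2016$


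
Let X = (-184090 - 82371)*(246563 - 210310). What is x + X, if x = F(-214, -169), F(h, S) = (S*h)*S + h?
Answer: -9666122901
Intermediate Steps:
F(h, S) = h + h*S² (F(h, S) = h*S² + h = h + h*S²)
x = -6112268 (x = -214*(1 + (-169)²) = -214*(1 + 28561) = -214*28562 = -6112268)
X = -9660010633 (X = -266461*36253 = -9660010633)
x + X = -6112268 - 9660010633 = -9666122901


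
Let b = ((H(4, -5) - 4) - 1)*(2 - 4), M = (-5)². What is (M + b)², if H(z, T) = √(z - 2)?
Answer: 1233 - 140*√2 ≈ 1035.0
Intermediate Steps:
H(z, T) = √(-2 + z)
M = 25
b = 10 - 2*√2 (b = ((√(-2 + 4) - 4) - 1)*(2 - 4) = ((√2 - 4) - 1)*(-2) = ((-4 + √2) - 1)*(-2) = (-5 + √2)*(-2) = 10 - 2*√2 ≈ 7.1716)
(M + b)² = (25 + (10 - 2*√2))² = (35 - 2*√2)²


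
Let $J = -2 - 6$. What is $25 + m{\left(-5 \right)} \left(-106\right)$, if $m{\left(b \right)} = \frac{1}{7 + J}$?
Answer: $131$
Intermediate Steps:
$J = -8$
$m{\left(b \right)} = -1$ ($m{\left(b \right)} = \frac{1}{7 - 8} = \frac{1}{-1} = -1$)
$25 + m{\left(-5 \right)} \left(-106\right) = 25 - -106 = 25 + 106 = 131$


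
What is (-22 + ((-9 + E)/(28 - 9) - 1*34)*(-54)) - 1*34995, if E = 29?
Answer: -631519/19 ≈ -33238.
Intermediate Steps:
(-22 + ((-9 + E)/(28 - 9) - 1*34)*(-54)) - 1*34995 = (-22 + ((-9 + 29)/(28 - 9) - 1*34)*(-54)) - 1*34995 = (-22 + (20/19 - 34)*(-54)) - 34995 = (-22 - 626/19*(-54)) - 34995 = (-22 + 33804/19) - 34995 = 33386/19 - 34995 = -631519/19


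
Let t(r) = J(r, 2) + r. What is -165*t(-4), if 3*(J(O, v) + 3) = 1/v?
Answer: 2255/2 ≈ 1127.5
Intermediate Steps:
J(O, v) = -3 + 1/(3*v)
t(r) = -17/6 + r (t(r) = (-3 + (1/3)/2) + r = (-3 + (1/3)*(1/2)) + r = (-3 + 1/6) + r = -17/6 + r)
-165*t(-4) = -165*(-17/6 - 4) = -165*(-41/6) = 2255/2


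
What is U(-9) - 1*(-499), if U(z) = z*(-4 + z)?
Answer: 616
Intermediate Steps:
U(-9) - 1*(-499) = -9*(-4 - 9) - 1*(-499) = -9*(-13) + 499 = 117 + 499 = 616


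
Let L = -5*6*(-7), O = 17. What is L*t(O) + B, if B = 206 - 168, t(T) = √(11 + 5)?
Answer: 878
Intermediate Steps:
t(T) = 4 (t(T) = √16 = 4)
B = 38
L = 210 (L = -30*(-7) = 210)
L*t(O) + B = 210*4 + 38 = 840 + 38 = 878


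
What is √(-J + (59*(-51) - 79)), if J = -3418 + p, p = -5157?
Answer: √5487 ≈ 74.074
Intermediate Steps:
J = -8575 (J = -3418 - 5157 = -8575)
√(-J + (59*(-51) - 79)) = √(-1*(-8575) + (59*(-51) - 79)) = √(8575 + (-3009 - 79)) = √(8575 - 3088) = √5487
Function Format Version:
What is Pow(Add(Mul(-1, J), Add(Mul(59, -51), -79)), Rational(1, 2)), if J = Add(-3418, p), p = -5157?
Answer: Pow(5487, Rational(1, 2)) ≈ 74.074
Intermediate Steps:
J = -8575 (J = Add(-3418, -5157) = -8575)
Pow(Add(Mul(-1, J), Add(Mul(59, -51), -79)), Rational(1, 2)) = Pow(Add(Mul(-1, -8575), Add(Mul(59, -51), -79)), Rational(1, 2)) = Pow(Add(8575, Add(-3009, -79)), Rational(1, 2)) = Pow(Add(8575, -3088), Rational(1, 2)) = Pow(5487, Rational(1, 2))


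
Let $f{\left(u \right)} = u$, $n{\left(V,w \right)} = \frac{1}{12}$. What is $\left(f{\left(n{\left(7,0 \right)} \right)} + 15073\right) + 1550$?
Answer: $\frac{199477}{12} \approx 16623.0$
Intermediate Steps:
$n{\left(V,w \right)} = \frac{1}{12}$
$\left(f{\left(n{\left(7,0 \right)} \right)} + 15073\right) + 1550 = \left(\frac{1}{12} + 15073\right) + 1550 = \frac{180877}{12} + 1550 = \frac{199477}{12}$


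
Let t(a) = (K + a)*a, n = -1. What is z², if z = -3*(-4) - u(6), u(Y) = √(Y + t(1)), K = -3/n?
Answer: (12 - √10)² ≈ 78.105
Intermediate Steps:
K = 3 (K = -3/(-1) = -3*(-1) = 3)
t(a) = a*(3 + a) (t(a) = (3 + a)*a = a*(3 + a))
u(Y) = √(4 + Y) (u(Y) = √(Y + 1*(3 + 1)) = √(Y + 1*4) = √(Y + 4) = √(4 + Y))
z = 12 - √10 (z = -3*(-4) - √(4 + 6) = 12 - √10 ≈ 8.8377)
z² = (12 - √10)²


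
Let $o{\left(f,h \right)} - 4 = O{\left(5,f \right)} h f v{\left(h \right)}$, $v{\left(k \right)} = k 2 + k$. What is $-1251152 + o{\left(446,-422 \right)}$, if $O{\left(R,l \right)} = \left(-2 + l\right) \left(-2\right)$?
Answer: $-211590687244$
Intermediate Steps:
$O{\left(R,l \right)} = 4 - 2 l$
$v{\left(k \right)} = 3 k$ ($v{\left(k \right)} = 2 k + k = 3 k$)
$o{\left(f,h \right)} = 4 + 3 f h^{2} \left(4 - 2 f\right)$ ($o{\left(f,h \right)} = 4 + \left(4 - 2 f\right) h f 3 h = 4 + \left(4 - 2 f\right) f h 3 h = 4 + f h \left(4 - 2 f\right) 3 h = 4 + 3 f h^{2} \left(4 - 2 f\right)$)
$-1251152 + o{\left(446,-422 \right)} = -1251152 + \left(4 - 2676 \left(-422\right)^{2} \left(-2 + 446\right)\right) = -1251152 + \left(4 - 2676 \cdot 178084 \cdot 444\right) = -1251152 + \left(4 - 211589436096\right) = -1251152 - 211589436092 = -211590687244$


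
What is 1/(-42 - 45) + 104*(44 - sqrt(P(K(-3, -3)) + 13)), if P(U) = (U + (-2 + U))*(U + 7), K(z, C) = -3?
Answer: 398111/87 - 104*I*sqrt(19) ≈ 4576.0 - 453.33*I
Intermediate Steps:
P(U) = (-2 + 2*U)*(7 + U)
1/(-42 - 45) + 104*(44 - sqrt(P(K(-3, -3)) + 13)) = 1/(-42 - 45) + 104*(44 - sqrt((-14 + 2*(-3)**2 + 12*(-3)) + 13)) = 1/(-87) + 104*(44 - sqrt((-14 + 2*9 - 36) + 13)) = -1/87 + 104*(44 - sqrt((-14 + 18 - 36) + 13)) = -1/87 + 104*(44 - sqrt(-32 + 13)) = -1/87 + 104*(44 - sqrt(-19)) = -1/87 + 104*(44 - I*sqrt(19)) = -1/87 + (4576 - 104*I*sqrt(19)) = 398111/87 - 104*I*sqrt(19)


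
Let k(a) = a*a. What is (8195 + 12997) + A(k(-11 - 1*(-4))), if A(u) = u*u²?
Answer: 138841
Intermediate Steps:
k(a) = a²
A(u) = u³
(8195 + 12997) + A(k(-11 - 1*(-4))) = (8195 + 12997) + ((-11 - 1*(-4))²)³ = 21192 + ((-11 + 4)²)³ = 21192 + ((-7)²)³ = 21192 + 49³ = 21192 + 117649 = 138841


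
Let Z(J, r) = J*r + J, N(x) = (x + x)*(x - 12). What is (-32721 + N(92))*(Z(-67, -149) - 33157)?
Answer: 418361241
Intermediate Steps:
N(x) = 2*x*(-12 + x) (N(x) = (2*x)*(-12 + x) = 2*x*(-12 + x))
Z(J, r) = J + J*r
(-32721 + N(92))*(Z(-67, -149) - 33157) = (-32721 + 2*92*(-12 + 92))*(-67*(1 - 149) - 33157) = (-32721 + 2*92*80)*(-67*(-148) - 33157) = (-32721 + 14720)*(9916 - 33157) = -18001*(-23241) = 418361241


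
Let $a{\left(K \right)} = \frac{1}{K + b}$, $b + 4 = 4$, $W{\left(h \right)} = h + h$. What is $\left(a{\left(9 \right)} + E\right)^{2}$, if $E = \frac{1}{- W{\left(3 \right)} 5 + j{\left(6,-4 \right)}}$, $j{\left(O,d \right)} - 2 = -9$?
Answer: $\frac{784}{110889} \approx 0.0070701$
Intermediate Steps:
$j{\left(O,d \right)} = -7$ ($j{\left(O,d \right)} = 2 - 9 = -7$)
$W{\left(h \right)} = 2 h$
$b = 0$ ($b = -4 + 4 = 0$)
$a{\left(K \right)} = \frac{1}{K}$ ($a{\left(K \right)} = \frac{1}{K + 0} = \frac{1}{K}$)
$E = - \frac{1}{37}$ ($E = \frac{1}{- 2 \cdot 3 \cdot 5 - 7} = \frac{1}{\left(-1\right) 6 \cdot 5 - 7} = \frac{1}{\left(-6\right) 5 - 7} = \frac{1}{-30 - 7} = \frac{1}{-37} = - \frac{1}{37} \approx -0.027027$)
$\left(a{\left(9 \right)} + E\right)^{2} = \left(\frac{1}{9} - \frac{1}{37}\right)^{2} = \left(\frac{28}{333}\right)^{2} = \frac{784}{110889}$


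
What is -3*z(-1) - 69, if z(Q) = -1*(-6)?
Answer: -87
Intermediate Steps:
z(Q) = 6
-3*z(-1) - 69 = -3*6 - 69 = -18 - 69 = -87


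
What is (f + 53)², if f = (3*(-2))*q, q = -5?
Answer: 6889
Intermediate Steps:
f = 30 (f = (3*(-2))*(-5) = -6*(-5) = 30)
(f + 53)² = (30 + 53)² = 83² = 6889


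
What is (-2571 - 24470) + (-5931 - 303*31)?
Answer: -42365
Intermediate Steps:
(-2571 - 24470) + (-5931 - 303*31) = -27041 + (-5931 - 1*9393) = -27041 + (-5931 - 9393) = -27041 - 15324 = -42365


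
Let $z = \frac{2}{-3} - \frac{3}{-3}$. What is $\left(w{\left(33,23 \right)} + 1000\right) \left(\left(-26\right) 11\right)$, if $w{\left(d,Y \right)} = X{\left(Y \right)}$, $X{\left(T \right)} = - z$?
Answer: $- \frac{857714}{3} \approx -2.859 \cdot 10^{5}$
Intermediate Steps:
$z = \frac{1}{3}$ ($z = 2 \left(- \frac{1}{3}\right) - -1 = - \frac{2}{3} + 1 = \frac{1}{3} \approx 0.33333$)
$X{\left(T \right)} = - \frac{1}{3}$ ($X{\left(T \right)} = \left(-1\right) \frac{1}{3} = - \frac{1}{3}$)
$w{\left(d,Y \right)} = - \frac{1}{3}$
$\left(w{\left(33,23 \right)} + 1000\right) \left(\left(-26\right) 11\right) = \left(- \frac{1}{3} + 1000\right) \left(\left(-26\right) 11\right) = \frac{2999}{3} \left(-286\right) = - \frac{857714}{3}$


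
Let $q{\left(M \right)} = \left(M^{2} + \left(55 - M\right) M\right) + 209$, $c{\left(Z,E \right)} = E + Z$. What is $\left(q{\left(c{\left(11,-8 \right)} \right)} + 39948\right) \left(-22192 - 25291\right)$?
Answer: $-1914609526$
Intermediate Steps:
$q{\left(M \right)} = 209 + M^{2} + M \left(55 - M\right)$ ($q{\left(M \right)} = \left(M^{2} + M \left(55 - M\right)\right) + 209 = 209 + M^{2} + M \left(55 - M\right)$)
$\left(q{\left(c{\left(11,-8 \right)} \right)} + 39948\right) \left(-22192 - 25291\right) = \left(\left(209 + 55 \left(-8 + 11\right)\right) + 39948\right) \left(-22192 - 25291\right) = \left(\left(209 + 55 \cdot 3\right) + 39948\right) \left(-47483\right) = \left(\left(209 + 165\right) + 39948\right) \left(-47483\right) = \left(374 + 39948\right) \left(-47483\right) = 40322 \left(-47483\right) = -1914609526$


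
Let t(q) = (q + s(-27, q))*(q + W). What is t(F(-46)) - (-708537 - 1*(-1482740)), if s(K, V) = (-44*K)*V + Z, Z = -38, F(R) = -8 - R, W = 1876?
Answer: 85631413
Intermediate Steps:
s(K, V) = -38 - 44*K*V (s(K, V) = (-44*K)*V - 38 = -44*K*V - 38 = -38 - 44*K*V)
t(q) = (-38 + 1189*q)*(1876 + q) (t(q) = (q + (-38 - 44*(-27)*q))*(q + 1876) = (q + (-38 + 1188*q))*(1876 + q) = (-38 + 1189*q)*(1876 + q))
t(F(-46)) - (-708537 - 1*(-1482740)) = (-71288 + 1189*(-8 - 1*(-46))**2 + 2230526*(-8 - 1*(-46))) - (-708537 - 1*(-1482740)) = (-71288 + 1189*(-8 + 46)**2 + 2230526*(-8 + 46)) - (-708537 + 1482740) = (-71288 + 1189*38**2 + 2230526*38) - 1*774203 = (-71288 + 1189*1444 + 84759988) - 774203 = (-71288 + 1716916 + 84759988) - 774203 = 86405616 - 774203 = 85631413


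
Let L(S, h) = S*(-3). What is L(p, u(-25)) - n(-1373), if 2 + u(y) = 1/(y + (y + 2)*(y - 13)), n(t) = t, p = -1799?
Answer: 6770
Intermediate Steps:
u(y) = -2 + 1/(y + (-13 + y)*(2 + y)) (u(y) = -2 + 1/(y + (y + 2)*(y - 13)) = -2 + 1/(y + (2 + y)*(-13 + y)) = -2 + 1/(y + (-13 + y)*(2 + y)))
L(S, h) = -3*S
L(p, u(-25)) - n(-1373) = -3*(-1799) - 1*(-1373) = 5397 + 1373 = 6770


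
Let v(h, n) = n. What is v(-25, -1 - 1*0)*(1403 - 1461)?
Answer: 58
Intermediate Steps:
v(-25, -1 - 1*0)*(1403 - 1461) = (-1 - 1*0)*(1403 - 1461) = (-1 + 0)*(-58) = -1*(-58) = 58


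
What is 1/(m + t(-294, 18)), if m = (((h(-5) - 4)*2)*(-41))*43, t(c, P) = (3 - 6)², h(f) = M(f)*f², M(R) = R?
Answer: 1/454863 ≈ 2.1985e-6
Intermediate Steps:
h(f) = f³ (h(f) = f*f² = f³)
t(c, P) = 9 (t(c, P) = (-3)² = 9)
m = 454854 (m = ((((-5)³ - 4)*2)*(-41))*43 = (((-125 - 4)*2)*(-41))*43 = (-129*2*(-41))*43 = -258*(-41)*43 = 10578*43 = 454854)
1/(m + t(-294, 18)) = 1/(454854 + 9) = 1/454863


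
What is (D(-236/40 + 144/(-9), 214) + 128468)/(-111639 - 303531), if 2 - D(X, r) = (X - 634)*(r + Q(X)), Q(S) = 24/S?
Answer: -32620513/50512350 ≈ -0.64579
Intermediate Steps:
D(X, r) = 2 - (-634 + X)*(r + 24/X) (D(X, r) = 2 - (X - 634)*(r + 24/X) = 2 - (-634 + X)*(r + 24/X))
(D(-236/40 + 144/(-9), 214) + 128468)/(-111639 - 303531) = ((-22 + 634*214 + 15216/(-236/40 + 144/(-9)) - 1*(-236/40 + 144/(-9))*214) + 128468)/(-111639 - 303531) = ((-22 + 135676 + 15216/(-236*1/40 + 144*(-⅑)) - 1*(-236*1/40 + 144*(-⅑))*214) + 128468)/(-415170) = ((-22 + 135676 + 15216/(-59/10 - 16) - 1*(-59/10 - 16)*214) + 128468)*(-1/415170) = ((-22 + 135676 + 15216/(-219/10) - 1*(-219/10)*214) + 128468)*(-1/415170) = ((-22 + 135676 + 15216*(-10/219) + 23433/5) + 128468)*(-1/415170) = ((-22 + 135676 - 50720/73 + 23433/5) + 128468)*(-1/415170) = (50970719/365 + 128468)*(-1/415170) = (97861539/365)*(-1/415170) = -32620513/50512350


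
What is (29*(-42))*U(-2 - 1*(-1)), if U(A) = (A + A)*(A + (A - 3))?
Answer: -12180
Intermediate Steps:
U(A) = 2*A*(-3 + 2*A) (U(A) = (2*A)*(A + (-3 + A)) = (2*A)*(-3 + 2*A) = 2*A*(-3 + 2*A))
(29*(-42))*U(-2 - 1*(-1)) = (29*(-42))*(2*(-2 - 1*(-1))*(-3 + 2*(-2 - 1*(-1)))) = -2436*(-2 + 1)*(-3 + 2*(-2 + 1)) = -2436*(-1)*(-3 + 2*(-1)) = -2436*(-1)*(-3 - 2) = -2436*(-1)*(-5) = -1218*10 = -12180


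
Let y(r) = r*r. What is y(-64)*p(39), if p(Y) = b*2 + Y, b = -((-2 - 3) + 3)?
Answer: 176128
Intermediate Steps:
b = 2 (b = -(-5 + 3) = -1*(-2) = 2)
y(r) = r²
p(Y) = 4 + Y (p(Y) = 2*2 + Y = 4 + Y)
y(-64)*p(39) = (-64)²*(4 + 39) = 4096*43 = 176128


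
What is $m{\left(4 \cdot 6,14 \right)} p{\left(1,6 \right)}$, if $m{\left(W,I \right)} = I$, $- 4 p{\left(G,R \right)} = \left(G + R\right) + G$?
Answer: $-28$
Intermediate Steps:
$p{\left(G,R \right)} = - \frac{G}{2} - \frac{R}{4}$ ($p{\left(G,R \right)} = - \frac{\left(G + R\right) + G}{4} = - \frac{R + 2 G}{4} = - \frac{G}{2} - \frac{R}{4}$)
$m{\left(4 \cdot 6,14 \right)} p{\left(1,6 \right)} = 14 \left(\left(- \frac{1}{2}\right) 1 - \frac{3}{2}\right) = 14 \left(- \frac{1}{2} - \frac{3}{2}\right) = 14 \left(-2\right) = -28$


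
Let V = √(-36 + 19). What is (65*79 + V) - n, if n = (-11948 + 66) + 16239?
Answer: 778 + I*√17 ≈ 778.0 + 4.1231*I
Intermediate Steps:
V = I*√17 (V = √(-17) = I*√17 ≈ 4.1231*I)
n = 4357 (n = -11882 + 16239 = 4357)
(65*79 + V) - n = (65*79 + I*√17) - 1*4357 = (5135 + I*√17) - 4357 = 778 + I*√17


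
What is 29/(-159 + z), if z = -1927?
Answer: -29/2086 ≈ -0.013902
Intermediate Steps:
29/(-159 + z) = 29/(-159 - 1927) = 29/(-2086) = 29*(-1/2086) = -29/2086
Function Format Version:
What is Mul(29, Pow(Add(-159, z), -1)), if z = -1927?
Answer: Rational(-29, 2086) ≈ -0.013902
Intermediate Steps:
Mul(29, Pow(Add(-159, z), -1)) = Mul(29, Pow(Add(-159, -1927), -1)) = Mul(29, Pow(-2086, -1)) = Mul(29, Rational(-1, 2086)) = Rational(-29, 2086)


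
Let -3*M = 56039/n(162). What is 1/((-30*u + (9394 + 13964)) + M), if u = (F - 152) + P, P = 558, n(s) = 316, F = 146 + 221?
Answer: 948/103225 ≈ 0.0091838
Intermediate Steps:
F = 367
u = 773 (u = (367 - 152) + 558 = 215 + 558 = 773)
M = -56039/948 (M = -56039/(3*316) = -⅓*56039/316 = -56039/948 ≈ -59.113)
1/((-30*u + (9394 + 13964)) + M) = 1/((-30*773 + (9394 + 13964)) - 56039/948) = 1/((-23190 + 23358) - 56039/948) = 1/(168 - 56039/948) = 1/(103225/948) = 948/103225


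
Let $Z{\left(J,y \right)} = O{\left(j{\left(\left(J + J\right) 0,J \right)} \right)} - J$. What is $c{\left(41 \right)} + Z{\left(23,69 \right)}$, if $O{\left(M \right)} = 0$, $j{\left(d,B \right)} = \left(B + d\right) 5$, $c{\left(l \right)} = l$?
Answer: $18$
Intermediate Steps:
$j{\left(d,B \right)} = 5 B + 5 d$
$Z{\left(J,y \right)} = - J$ ($Z{\left(J,y \right)} = 0 - J = - J$)
$c{\left(41 \right)} + Z{\left(23,69 \right)} = 41 - 23 = 18$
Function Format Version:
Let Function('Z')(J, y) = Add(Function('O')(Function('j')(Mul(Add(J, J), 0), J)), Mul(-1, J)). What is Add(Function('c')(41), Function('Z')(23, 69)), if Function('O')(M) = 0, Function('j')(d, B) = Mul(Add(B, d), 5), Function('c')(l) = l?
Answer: 18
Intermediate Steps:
Function('j')(d, B) = Add(Mul(5, B), Mul(5, d))
Function('Z')(J, y) = Mul(-1, J) (Function('Z')(J, y) = Add(0, Mul(-1, J)) = Mul(-1, J))
Add(Function('c')(41), Function('Z')(23, 69)) = Add(41, Mul(-1, 23)) = Add(41, -23) = 18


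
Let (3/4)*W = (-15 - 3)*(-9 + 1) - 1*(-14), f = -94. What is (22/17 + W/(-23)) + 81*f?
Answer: -8940448/1173 ≈ -7621.9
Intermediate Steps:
W = 632/3 (W = 4*((-15 - 3)*(-9 + 1) - 1*(-14))/3 = 4*(-18*(-8) + 14)/3 = 4*(144 + 14)/3 = (4/3)*158 = 632/3 ≈ 210.67)
(22/17 + W/(-23)) + 81*f = (22/17 + (632/3)/(-23)) + 81*(-94) = (22*(1/17) + (632/3)*(-1/23)) - 7614 = (22/17 - 632/69) - 7614 = -9226/1173 - 7614 = -8940448/1173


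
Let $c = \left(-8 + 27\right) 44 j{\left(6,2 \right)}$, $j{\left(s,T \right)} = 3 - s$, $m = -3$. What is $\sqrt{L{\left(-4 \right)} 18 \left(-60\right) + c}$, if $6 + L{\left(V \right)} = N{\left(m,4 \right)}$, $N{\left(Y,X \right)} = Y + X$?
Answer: $2 \sqrt{723} \approx 53.777$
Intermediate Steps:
$N{\left(Y,X \right)} = X + Y$
$L{\left(V \right)} = -5$ ($L{\left(V \right)} = -6 + \left(4 - 3\right) = -6 + 1 = -5$)
$c = -2508$ ($c = \left(-8 + 27\right) 44 \left(3 - 6\right) = 19 \cdot 44 \left(3 - 6\right) = 836 \left(-3\right) = -2508$)
$\sqrt{L{\left(-4 \right)} 18 \left(-60\right) + c} = \sqrt{\left(-5\right) 18 \left(-60\right) - 2508} = \sqrt{\left(-90\right) \left(-60\right) - 2508} = \sqrt{5400 - 2508} = \sqrt{2892} = 2 \sqrt{723}$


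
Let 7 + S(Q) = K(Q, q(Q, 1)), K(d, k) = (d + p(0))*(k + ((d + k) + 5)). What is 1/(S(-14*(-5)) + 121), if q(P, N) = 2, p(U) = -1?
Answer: 1/5565 ≈ 0.00017969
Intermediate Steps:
K(d, k) = (-1 + d)*(5 + d + 2*k) (K(d, k) = (d - 1)*(k + ((d + k) + 5)) = (-1 + d)*(k + (5 + d + k)) = (-1 + d)*(5 + d + 2*k))
S(Q) = -16 + Q² + 8*Q (S(Q) = -7 + (-5 + Q² - 2*2 + 4*Q + 2*Q*2) = -7 + (-5 + Q² - 4 + 4*Q + 4*Q) = -7 + (-9 + Q² + 8*Q) = -16 + Q² + 8*Q)
1/(S(-14*(-5)) + 121) = 1/((-16 + (-14*(-5))² + 8*(-14*(-5))) + 121) = 1/((-16 + 70² + 8*70) + 121) = 1/((-16 + 4900 + 560) + 121) = 1/(5444 + 121) = 1/5565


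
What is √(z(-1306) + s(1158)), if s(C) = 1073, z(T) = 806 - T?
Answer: 7*√65 ≈ 56.436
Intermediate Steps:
√(z(-1306) + s(1158)) = √((806 - 1*(-1306)) + 1073) = √((806 + 1306) + 1073) = √(2112 + 1073) = √3185 = 7*√65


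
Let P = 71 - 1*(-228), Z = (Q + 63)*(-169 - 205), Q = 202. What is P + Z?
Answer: -98811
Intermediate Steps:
Z = -99110 (Z = (202 + 63)*(-169 - 205) = 265*(-374) = -99110)
P = 299 (P = 71 + 228 = 299)
P + Z = 299 - 99110 = -98811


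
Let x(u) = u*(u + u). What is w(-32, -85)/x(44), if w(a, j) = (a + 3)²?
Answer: 841/3872 ≈ 0.21720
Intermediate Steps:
w(a, j) = (3 + a)²
x(u) = 2*u² (x(u) = u*(2*u) = 2*u²)
w(-32, -85)/x(44) = (3 - 32)²/((2*44²)) = (-29)²/((2*1936)) = 841/3872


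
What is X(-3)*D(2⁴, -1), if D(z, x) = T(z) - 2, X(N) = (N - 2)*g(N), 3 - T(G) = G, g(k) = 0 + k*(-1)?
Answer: 225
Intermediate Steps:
g(k) = -k (g(k) = 0 - k = -k)
T(G) = 3 - G
X(N) = -N*(-2 + N) (X(N) = (N - 2)*(-N) = (-2 + N)*(-N) = -N*(-2 + N))
D(z, x) = 1 - z (D(z, x) = (3 - z) - 2 = 1 - z)
X(-3)*D(2⁴, -1) = (-3*(2 - 1*(-3)))*(1 - 1*2⁴) = (-3*(2 + 3))*(1 - 1*16) = (-3*5)*(1 - 16) = -15*(-15) = 225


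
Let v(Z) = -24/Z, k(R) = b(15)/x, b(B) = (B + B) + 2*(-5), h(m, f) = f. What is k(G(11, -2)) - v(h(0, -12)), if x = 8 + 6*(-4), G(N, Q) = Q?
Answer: -13/4 ≈ -3.2500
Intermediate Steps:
b(B) = -10 + 2*B (b(B) = 2*B - 10 = -10 + 2*B)
x = -16 (x = 8 - 24 = -16)
k(R) = -5/4 (k(R) = (-10 + 2*15)/(-16) = (-10 + 30)*(-1/16) = 20*(-1/16) = -5/4)
k(G(11, -2)) - v(h(0, -12)) = -5/4 - (-24)/(-12) = -5/4 - (-24)*(-1)/12 = -5/4 - 1*2 = -5/4 - 2 = -13/4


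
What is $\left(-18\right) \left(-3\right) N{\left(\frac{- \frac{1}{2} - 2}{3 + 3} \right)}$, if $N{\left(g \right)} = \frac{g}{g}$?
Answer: $54$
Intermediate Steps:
$N{\left(g \right)} = 1$
$\left(-18\right) \left(-3\right) N{\left(\frac{- \frac{1}{2} - 2}{3 + 3} \right)} = \left(-18\right) \left(-3\right) 1 = 54 \cdot 1 = 54$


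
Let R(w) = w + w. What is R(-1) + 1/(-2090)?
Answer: -4181/2090 ≈ -2.0005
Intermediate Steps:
R(w) = 2*w
R(-1) + 1/(-2090) = 2*(-1) + 1/(-2090) = -2 - 1/2090 = -4181/2090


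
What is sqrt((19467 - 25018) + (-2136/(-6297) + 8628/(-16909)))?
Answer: I*sqrt(6992707061574442955)/35491991 ≈ 74.506*I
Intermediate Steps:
sqrt((19467 - 25018) + (-2136/(-6297) + 8628/(-16909))) = sqrt(-5551 + (-2136*(-1/6297) + 8628*(-1/16909))) = sqrt(-5551 + (712/2099 - 8628/16909)) = sqrt(-5551 - 6070964/35491991) = sqrt(-197022113005/35491991) = I*sqrt(6992707061574442955)/35491991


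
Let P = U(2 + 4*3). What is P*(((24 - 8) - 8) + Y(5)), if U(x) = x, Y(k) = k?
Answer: 182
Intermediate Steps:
P = 14 (P = 2 + 4*3 = 2 + 12 = 14)
P*(((24 - 8) - 8) + Y(5)) = 14*(((24 - 8) - 8) + 5) = 14*((16 - 8) + 5) = 14*(8 + 5) = 14*13 = 182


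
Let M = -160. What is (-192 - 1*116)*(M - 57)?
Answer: 66836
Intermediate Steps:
(-192 - 1*116)*(M - 57) = (-192 - 1*116)*(-160 - 57) = (-192 - 116)*(-217) = -308*(-217) = 66836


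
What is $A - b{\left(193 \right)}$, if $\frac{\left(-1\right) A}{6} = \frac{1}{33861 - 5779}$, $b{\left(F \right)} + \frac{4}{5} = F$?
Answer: $- \frac{13493416}{70205} \approx -192.2$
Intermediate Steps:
$b{\left(F \right)} = - \frac{4}{5} + F$
$A = - \frac{3}{14041}$ ($A = - \frac{6}{33861 - 5779} = - \frac{6}{28082} = \left(-6\right) \frac{1}{28082} = - \frac{3}{14041} \approx -0.00021366$)
$A - b{\left(193 \right)} = - \frac{3}{14041} - \left(- \frac{4}{5} + 193\right) = - \frac{3}{14041} - \frac{961}{5} = - \frac{13493416}{70205}$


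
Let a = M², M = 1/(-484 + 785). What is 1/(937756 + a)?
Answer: 90601/84961631357 ≈ 1.0664e-6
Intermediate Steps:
M = 1/301 ≈ 0.0033223
a = 1/90601 (a = (1/301)² = 1/90601 ≈ 1.1037e-5)
1/(937756 + a) = 1/(937756 + 1/90601) = 1/(84961631357/90601) = 90601/84961631357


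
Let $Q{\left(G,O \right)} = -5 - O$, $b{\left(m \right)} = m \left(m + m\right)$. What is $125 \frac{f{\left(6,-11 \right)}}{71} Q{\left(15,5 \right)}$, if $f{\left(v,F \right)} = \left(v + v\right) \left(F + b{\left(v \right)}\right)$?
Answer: $- \frac{915000}{71} \approx -12887.0$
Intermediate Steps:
$b{\left(m \right)} = 2 m^{2}$ ($b{\left(m \right)} = m 2 m = 2 m^{2}$)
$f{\left(v,F \right)} = 2 v \left(F + 2 v^{2}\right)$ ($f{\left(v,F \right)} = \left(v + v\right) \left(F + 2 v^{2}\right) = 2 v \left(F + 2 v^{2}\right)$)
$125 \frac{f{\left(6,-11 \right)}}{71} Q{\left(15,5 \right)} = 125 \frac{2 \cdot 6 \left(-11 + 2 \cdot 6^{2}\right)}{71} \left(-5 - 5\right) = 125 \cdot 2 \cdot 6 \left(-11 + 2 \cdot 36\right) \frac{1}{71} \left(-5 - 5\right) = 125 \cdot 2 \cdot 6 \left(-11 + 72\right) \frac{1}{71} \left(-10\right) = 125 \cdot 2 \cdot 6 \cdot 61 \cdot \frac{1}{71} \left(-10\right) = 125 \cdot 732 \cdot \frac{1}{71} \left(-10\right) = 125 \cdot \frac{732}{71} \left(-10\right) = \frac{91500}{71} \left(-10\right) = - \frac{915000}{71}$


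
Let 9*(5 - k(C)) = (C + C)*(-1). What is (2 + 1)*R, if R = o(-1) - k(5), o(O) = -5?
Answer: -100/3 ≈ -33.333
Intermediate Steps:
k(C) = 5 + 2*C/9 (k(C) = 5 - (C + C)*(-1)/9 = 5 - 2*C*(-1)/9 = 5 - (-2)*C/9 = 5 + 2*C/9)
R = -100/9 (R = -5 - (5 + (2/9)*5) = -5 - (5 + 10/9) = -5 - 1*55/9 = -5 - 55/9 = -100/9 ≈ -11.111)
(2 + 1)*R = (2 + 1)*(-100/9) = 3*(-100/9) = -100/3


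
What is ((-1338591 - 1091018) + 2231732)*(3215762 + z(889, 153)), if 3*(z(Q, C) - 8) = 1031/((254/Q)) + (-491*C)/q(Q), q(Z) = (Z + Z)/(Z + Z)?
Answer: -1263219790769/2 ≈ -6.3161e+11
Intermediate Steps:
q(Z) = 1 (q(Z) = (2*Z)/((2*Z)) = (2*Z)*(1/(2*Z)) = 1)
z(Q, C) = 8 - 491*C/3 + 1031*Q/762 (z(Q, C) = 8 + (1031/((254/Q)) - 491*C/1)/3 = 8 + (1031*(Q/254) - 491*C*1)/3 = 8 + (1031*Q/254 - 491*C)/3 = 8 + (-491*C + 1031*Q/254)/3 = 8 + (-491*C/3 + 1031*Q/762) = 8 - 491*C/3 + 1031*Q/762)
((-1338591 - 1091018) + 2231732)*(3215762 + z(889, 153)) = ((-1338591 - 1091018) + 2231732)*(3215762 + (8 - 491/3*153 + (1031/762)*889)) = (-2429609 + 2231732)*(3215762 + (8 - 25041 + 7217/6)) = -197877*(3215762 - 142981/6) = -197877*19151591/6 = -1263219790769/2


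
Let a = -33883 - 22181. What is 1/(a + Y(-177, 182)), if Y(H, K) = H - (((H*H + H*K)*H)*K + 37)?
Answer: -1/28565668 ≈ -3.5007e-8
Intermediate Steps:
a = -56064
Y(H, K) = -37 + H - H*K*(H**2 + H*K) (Y(H, K) = H - (((H**2 + H*K)*H)*K + 37) = H - ((H*(H**2 + H*K))*K + 37) = H - (H*K*(H**2 + H*K) + 37) = H - (37 + H*K*(H**2 + H*K)) = H + (-37 - H*K*(H**2 + H*K)) = -37 + H - H*K*(H**2 + H*K))
1/(a + Y(-177, 182)) = 1/(-56064 + (-37 - 177 - 1*182*(-177)**3 - 1*(-177)**2*182**2)) = 1/(-56064 + (-37 - 177 - 1*182*(-5545233) - 1*31329*33124)) = 1/(-56064 + (-37 - 177 + 1009232406 - 1037741796)) = 1/(-56064 - 28509604) = 1/(-28565668) = -1/28565668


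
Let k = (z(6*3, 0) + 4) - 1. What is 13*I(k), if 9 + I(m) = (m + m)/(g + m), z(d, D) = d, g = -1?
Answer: -897/10 ≈ -89.700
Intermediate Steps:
k = 21 (k = (6*3 + 4) - 1 = (18 + 4) - 1 = 22 - 1 = 21)
I(m) = -9 + 2*m/(-1 + m) (I(m) = -9 + (m + m)/(-1 + m) = -9 + (2*m)/(-1 + m) = -9 + 2*m/(-1 + m))
13*I(k) = 13*((9 - 7*21)/(-1 + 21)) = 13*((9 - 147)/20) = 13*((1/20)*(-138)) = 13*(-69/10) = -897/10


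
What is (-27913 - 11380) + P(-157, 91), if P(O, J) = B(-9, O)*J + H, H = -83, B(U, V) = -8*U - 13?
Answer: -34007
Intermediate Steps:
B(U, V) = -13 - 8*U
P(O, J) = -83 + 59*J (P(O, J) = (-13 - 8*(-9))*J - 83 = (-13 + 72)*J - 83 = 59*J - 83 = -83 + 59*J)
(-27913 - 11380) + P(-157, 91) = (-27913 - 11380) + (-83 + 59*91) = -39293 + (-83 + 5369) = -39293 + 5286 = -34007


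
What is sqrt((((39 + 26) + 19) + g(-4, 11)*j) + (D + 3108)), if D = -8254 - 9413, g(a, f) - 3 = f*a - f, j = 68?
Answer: I*sqrt(18011) ≈ 134.21*I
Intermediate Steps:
g(a, f) = 3 - f + a*f (g(a, f) = 3 + (f*a - f) = 3 + (a*f - f) = 3 + (-f + a*f) = 3 - f + a*f)
D = -17667
sqrt((((39 + 26) + 19) + g(-4, 11)*j) + (D + 3108)) = sqrt((((39 + 26) + 19) + (3 - 1*11 - 4*11)*68) + (-17667 + 3108)) = sqrt(((65 + 19) + (3 - 11 - 44)*68) - 14559) = sqrt((84 - 52*68) - 14559) = sqrt((84 - 3536) - 14559) = sqrt(-3452 - 14559) = sqrt(-18011) = I*sqrt(18011)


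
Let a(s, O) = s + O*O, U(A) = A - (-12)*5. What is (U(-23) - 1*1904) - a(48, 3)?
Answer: -1924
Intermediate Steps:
U(A) = 60 + A (U(A) = A - 1*(-60) = A + 60 = 60 + A)
a(s, O) = s + O**2
(U(-23) - 1*1904) - a(48, 3) = ((60 - 23) - 1*1904) - (48 + 3**2) = (37 - 1904) - (48 + 9) = -1867 - 1*57 = -1867 - 57 = -1924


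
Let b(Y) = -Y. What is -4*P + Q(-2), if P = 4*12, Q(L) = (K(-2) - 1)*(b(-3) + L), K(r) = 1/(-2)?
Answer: -387/2 ≈ -193.50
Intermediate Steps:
K(r) = -1/2
Q(L) = -9/2 - 3*L/2 (Q(L) = (-1/2 - 1)*(-1*(-3) + L) = -3*(3 + L)/2 = -9/2 - 3*L/2)
P = 48
-4*P + Q(-2) = -4*48 + (-9/2 - 3/2*(-2)) = -192 + (-9/2 + 3) = -192 - 3/2 = -387/2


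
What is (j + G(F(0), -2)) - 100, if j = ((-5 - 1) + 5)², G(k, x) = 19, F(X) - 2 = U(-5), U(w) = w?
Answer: -80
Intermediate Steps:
F(X) = -3 (F(X) = 2 - 5 = -3)
j = 1 (j = (-6 + 5)² = (-1)² = 1)
(j + G(F(0), -2)) - 100 = (1 + 19) - 100 = 20 - 100 = -80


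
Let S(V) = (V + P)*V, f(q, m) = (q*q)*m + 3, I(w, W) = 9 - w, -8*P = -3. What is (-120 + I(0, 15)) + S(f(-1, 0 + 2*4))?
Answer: 113/8 ≈ 14.125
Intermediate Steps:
P = 3/8 (P = -⅛*(-3) = 3/8 ≈ 0.37500)
f(q, m) = 3 + m*q² (f(q, m) = q²*m + 3 = m*q² + 3 = 3 + m*q²)
S(V) = V*(3/8 + V) (S(V) = (V + 3/8)*V = (3/8 + V)*V = V*(3/8 + V))
(-120 + I(0, 15)) + S(f(-1, 0 + 2*4)) = (-120 + (9 - 1*0)) + (3 + (0 + 2*4)*(-1)²)*(3 + 8*(3 + (0 + 2*4)*(-1)²))/8 = (-120 + (9 + 0)) + (3 + (0 + 8)*1)*(3 + 8*(3 + (0 + 8)*1))/8 = (-120 + 9) + (3 + 8*1)*(3 + 8*(3 + 8*1))/8 = -111 + (3 + 8)*(3 + 8*(3 + 8))/8 = -111 + (⅛)*11*(3 + 8*11) = -111 + (⅛)*11*(3 + 88) = -111 + (⅛)*11*91 = -111 + 1001/8 = 113/8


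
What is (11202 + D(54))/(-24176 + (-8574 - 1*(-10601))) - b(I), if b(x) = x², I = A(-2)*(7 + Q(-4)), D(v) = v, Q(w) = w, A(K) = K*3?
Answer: -2395844/7383 ≈ -324.51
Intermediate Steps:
A(K) = 3*K
I = -18 (I = (3*(-2))*(7 - 4) = -6*3 = -18)
(11202 + D(54))/(-24176 + (-8574 - 1*(-10601))) - b(I) = (11202 + 54)/(-24176 + (-8574 - 1*(-10601))) - 1*(-18)² = 11256/(-24176 + (-8574 + 10601)) - 1*324 = 11256/(-24176 + 2027) - 324 = 11256/(-22149) - 324 = 11256*(-1/22149) - 324 = -3752/7383 - 324 = -2395844/7383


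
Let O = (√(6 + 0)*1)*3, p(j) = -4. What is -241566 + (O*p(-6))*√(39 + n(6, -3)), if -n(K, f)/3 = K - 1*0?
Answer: -241566 - 36*√14 ≈ -2.4170e+5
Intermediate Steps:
n(K, f) = -3*K (n(K, f) = -3*(K - 1*0) = -3*(K + 0) = -3*K)
O = 3*√6 (O = (√6*1)*3 = √6*3 = 3*√6 ≈ 7.3485)
-241566 + (O*p(-6))*√(39 + n(6, -3)) = -241566 + ((3*√6)*(-4))*√(39 - 3*6) = -241566 + (-12*√6)*√(39 - 18) = -241566 + (-12*√6)*√21 = -241566 - 36*√14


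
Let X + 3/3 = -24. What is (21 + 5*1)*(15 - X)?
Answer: 1040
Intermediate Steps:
X = -25 (X = -1 - 24 = -25)
(21 + 5*1)*(15 - X) = (21 + 5*1)*(15 - 1*(-25)) = (21 + 5)*(15 + 25) = 26*40 = 1040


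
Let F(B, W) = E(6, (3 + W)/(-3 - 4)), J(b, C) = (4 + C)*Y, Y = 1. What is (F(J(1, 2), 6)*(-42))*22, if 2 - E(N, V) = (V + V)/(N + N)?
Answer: -2046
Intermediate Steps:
J(b, C) = 4 + C (J(b, C) = (4 + C)*1 = 4 + C)
E(N, V) = 2 - V/N (E(N, V) = 2 - (V + V)/(N + N) = 2 - 2*V/(2*N) = 2 - 2*V*1/(2*N) = 2 - V/N)
F(B, W) = 29/14 + W/42 (F(B, W) = 2 - 1*(3 + W)/(-3 - 4)/6 = 2 - 1*(3 + W)/(-7)*1/6 = 2 - 1*(3 + W)*(-1/7)*1/6 = 2 - 1*(-3/7 - W/7)*1/6 = 2 + (1/14 + W/42) = 29/14 + W/42)
(F(J(1, 2), 6)*(-42))*22 = ((29/14 + (1/42)*6)*(-42))*22 = ((29/14 + 1/7)*(-42))*22 = ((31/14)*(-42))*22 = -93*22 = -2046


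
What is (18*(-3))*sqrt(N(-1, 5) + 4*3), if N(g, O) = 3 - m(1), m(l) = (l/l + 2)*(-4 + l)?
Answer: -108*sqrt(6) ≈ -264.54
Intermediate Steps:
m(l) = -12 + 3*l (m(l) = (1 + 2)*(-4 + l) = 3*(-4 + l) = -12 + 3*l)
N(g, O) = 12 (N(g, O) = 3 - (-12 + 3*1) = 3 - (-12 + 3) = 3 - 1*(-9) = 3 + 9 = 12)
(18*(-3))*sqrt(N(-1, 5) + 4*3) = (18*(-3))*sqrt(12 + 4*3) = -54*sqrt(12 + 12) = -108*sqrt(6)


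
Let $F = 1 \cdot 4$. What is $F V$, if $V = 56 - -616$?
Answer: $2688$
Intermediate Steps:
$V = 672$ ($V = 56 + 616 = 672$)
$F = 4$
$F V = 4 \cdot 672 = 2688$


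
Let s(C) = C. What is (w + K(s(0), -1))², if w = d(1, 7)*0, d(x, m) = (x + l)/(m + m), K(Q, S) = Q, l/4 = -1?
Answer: 0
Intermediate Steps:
l = -4 (l = 4*(-1) = -4)
d(x, m) = (-4 + x)/(2*m) (d(x, m) = (x - 4)/(m + m) = (-4 + x)/((2*m)) = (-4 + x)*(1/(2*m)) = (-4 + x)/(2*m))
w = 0 (w = ((½)*(-4 + 1)/7)*0 = ((½)*(⅐)*(-3))*0 = -3/14*0 = 0)
(w + K(s(0), -1))² = (0 + 0)² = 0² = 0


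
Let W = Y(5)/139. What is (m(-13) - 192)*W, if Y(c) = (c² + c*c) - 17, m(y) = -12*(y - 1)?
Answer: -792/139 ≈ -5.6978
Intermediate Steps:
m(y) = 12 - 12*y (m(y) = -12*(-1 + y) = 12 - 12*y)
Y(c) = -17 + 2*c² (Y(c) = (c² + c²) - 17 = 2*c² - 17 = -17 + 2*c²)
W = 33/139 (W = (-17 + 2*5²)/139 = (-17 + 2*25)*(1/139) = (-17 + 50)*(1/139) = 33*(1/139) = 33/139 ≈ 0.23741)
(m(-13) - 192)*W = ((12 - 12*(-13)) - 192)*(33/139) = ((12 + 156) - 192)*(33/139) = (168 - 192)*(33/139) = -24*33/139 = -792/139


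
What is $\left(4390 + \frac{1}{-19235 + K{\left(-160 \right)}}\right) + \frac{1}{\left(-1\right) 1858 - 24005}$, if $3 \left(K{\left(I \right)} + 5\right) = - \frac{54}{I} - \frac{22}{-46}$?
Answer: $\frac{12058170448775371}{2746735922037} \approx 4390.0$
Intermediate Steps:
$K{\left(I \right)} = - \frac{334}{69} - \frac{18}{I}$ ($K{\left(I \right)} = -5 + \frac{- \frac{54}{I} - \frac{22}{-46}}{3} = -5 + \frac{- \frac{54}{I} - - \frac{11}{23}}{3} = -5 + \frac{- \frac{54}{I} + \frac{11}{23}}{3} = -5 + \frac{\frac{11}{23} - \frac{54}{I}}{3} = -5 + \left(\frac{11}{69} - \frac{18}{I}\right) = - \frac{334}{69} - \frac{18}{I}$)
$\left(4390 + \frac{1}{-19235 + K{\left(-160 \right)}}\right) + \frac{1}{\left(-1\right) 1858 - 24005} = \left(4390 + \frac{1}{-19235 - \left(\frac{334}{69} + \frac{18}{-160}\right)}\right) + \frac{1}{\left(-1\right) 1858 - 24005} = \left(4390 + \frac{1}{-19235 - \frac{26099}{5520}}\right) + \frac{1}{-1858 - 24005} = \left(4390 + \frac{1}{-19235 + \left(- \frac{334}{69} + \frac{9}{80}\right)}\right) + \frac{1}{-25863} = \left(4390 + \frac{1}{-19235 - \frac{26099}{5520}}\right) - \frac{1}{25863} = \left(4390 + \frac{1}{- \frac{106203299}{5520}}\right) - \frac{1}{25863} = \left(4390 - \frac{5520}{106203299}\right) - \frac{1}{25863} = \frac{466232477090}{106203299} - \frac{1}{25863} = \frac{12058170448775371}{2746735922037}$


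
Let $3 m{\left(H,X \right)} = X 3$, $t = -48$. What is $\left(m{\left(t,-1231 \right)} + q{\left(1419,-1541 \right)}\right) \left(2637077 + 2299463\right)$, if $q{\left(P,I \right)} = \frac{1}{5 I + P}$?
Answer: $- \frac{2728519804870}{449} \approx -6.0769 \cdot 10^{9}$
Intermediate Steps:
$q{\left(P,I \right)} = \frac{1}{P + 5 I}$
$m{\left(H,X \right)} = X$ ($m{\left(H,X \right)} = \frac{X 3}{3} = \frac{3 X}{3} = X$)
$\left(m{\left(t,-1231 \right)} + q{\left(1419,-1541 \right)}\right) \left(2637077 + 2299463\right) = \left(-1231 + \frac{1}{1419 + 5 \left(-1541\right)}\right) \left(2637077 + 2299463\right) = \left(-1231 + \frac{1}{1419 - 7705}\right) 4936540 = \left(-1231 + \frac{1}{-6286}\right) 4936540 = \left(-1231 - \frac{1}{6286}\right) 4936540 = \left(- \frac{7738067}{6286}\right) 4936540 = - \frac{2728519804870}{449}$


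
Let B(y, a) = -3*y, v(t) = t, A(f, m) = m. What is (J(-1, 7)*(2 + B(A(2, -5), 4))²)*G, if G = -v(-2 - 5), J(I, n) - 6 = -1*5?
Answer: 2023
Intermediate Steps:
J(I, n) = 1 (J(I, n) = 6 - 1*5 = 6 - 5 = 1)
G = 7 (G = -(-2 - 5) = -1*(-7) = 7)
(J(-1, 7)*(2 + B(A(2, -5), 4))²)*G = (1*(2 - 3*(-5))²)*7 = (1*(2 + 15)²)*7 = (1*17²)*7 = (1*289)*7 = 289*7 = 2023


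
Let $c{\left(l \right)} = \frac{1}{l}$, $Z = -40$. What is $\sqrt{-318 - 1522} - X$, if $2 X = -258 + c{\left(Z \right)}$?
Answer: $\frac{10321}{80} + 4 i \sqrt{115} \approx 129.01 + 42.895 i$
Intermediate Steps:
$X = - \frac{10321}{80}$ ($X = \frac{-258 + \frac{1}{-40}}{2} = \frac{-258 - \frac{1}{40}}{2} = \frac{1}{2} \left(- \frac{10321}{40}\right) = - \frac{10321}{80} \approx -129.01$)
$\sqrt{-318 - 1522} - X = \sqrt{-318 - 1522} - - \frac{10321}{80} = \sqrt{-1840} + \frac{10321}{80} = 4 i \sqrt{115} + \frac{10321}{80} = \frac{10321}{80} + 4 i \sqrt{115}$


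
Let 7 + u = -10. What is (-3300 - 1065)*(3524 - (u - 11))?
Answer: -15504480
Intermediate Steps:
u = -17 (u = -7 - 10 = -17)
(-3300 - 1065)*(3524 - (u - 11)) = (-3300 - 1065)*(3524 - (-17 - 11)) = -4365*(3524 - 1*(-28)) = -4365*(3524 + 28) = -4365*3552 = -15504480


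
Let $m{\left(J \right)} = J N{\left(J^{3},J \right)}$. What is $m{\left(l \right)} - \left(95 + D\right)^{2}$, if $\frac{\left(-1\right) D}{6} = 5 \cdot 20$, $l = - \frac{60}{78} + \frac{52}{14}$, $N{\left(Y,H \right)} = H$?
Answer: $- \frac{2111790201}{8281} \approx -2.5502 \cdot 10^{5}$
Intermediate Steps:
$l = \frac{268}{91}$ ($l = \left(-60\right) \frac{1}{78} + 52 \cdot \frac{1}{14} = - \frac{10}{13} + \frac{26}{7} = \frac{268}{91} \approx 2.9451$)
$D = -600$ ($D = - 6 \cdot 5 \cdot 20 = \left(-6\right) 100 = -600$)
$m{\left(J \right)} = J^{2}$ ($m{\left(J \right)} = J J = J^{2}$)
$m{\left(l \right)} - \left(95 + D\right)^{2} = \left(\frac{268}{91}\right)^{2} - \left(95 - 600\right)^{2} = \frac{71824}{8281} - \left(-505\right)^{2} = \frac{71824}{8281} - 255025 = - \frac{2111790201}{8281}$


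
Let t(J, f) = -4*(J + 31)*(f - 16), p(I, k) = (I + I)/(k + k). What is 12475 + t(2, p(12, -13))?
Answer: 191215/13 ≈ 14709.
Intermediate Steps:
p(I, k) = I/k (p(I, k) = (2*I)/((2*k)) = (2*I)*(1/(2*k)) = I/k)
t(J, f) = -4*(-16 + f)*(31 + J) (t(J, f) = -4*(31 + J)*(-16 + f) = -4*(-16 + f)*(31 + J))
12475 + t(2, p(12, -13)) = 12475 + (1984 - 1488/(-13) + 64*2 - 4*2*12/(-13)) = 12475 + (1984 - 1488*(-1)/13 + 128 - 4*2*12*(-1/13)) = 12475 + (1984 - 124*(-12/13) + 128 - 4*2*(-12/13)) = 12475 + (1984 + 1488/13 + 128 + 96/13) = 12475 + 29040/13 = 191215/13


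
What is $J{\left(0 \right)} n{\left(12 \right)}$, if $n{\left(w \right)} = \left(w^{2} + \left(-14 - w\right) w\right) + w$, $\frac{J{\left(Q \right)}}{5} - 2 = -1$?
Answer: $-780$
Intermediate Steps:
$J{\left(Q \right)} = 5$ ($J{\left(Q \right)} = 10 + 5 \left(-1\right) = 10 - 5 = 5$)
$n{\left(w \right)} = w + w^{2} + w \left(-14 - w\right)$ ($n{\left(w \right)} = \left(w^{2} + w \left(-14 - w\right)\right) + w = w + w^{2} + w \left(-14 - w\right)$)
$J{\left(0 \right)} n{\left(12 \right)} = 5 \left(\left(-13\right) 12\right) = 5 \left(-156\right) = -780$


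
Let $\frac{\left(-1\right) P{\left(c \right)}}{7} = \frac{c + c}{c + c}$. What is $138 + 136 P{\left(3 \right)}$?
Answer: $-814$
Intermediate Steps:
$P{\left(c \right)} = -7$ ($P{\left(c \right)} = - 7 \frac{c + c}{c + c} = - 7 \frac{2 c}{2 c} = - 7 \cdot 2 c \frac{1}{2 c} = \left(-7\right) 1 = -7$)
$138 + 136 P{\left(3 \right)} = 138 + 136 \left(-7\right) = 138 - 952 = -814$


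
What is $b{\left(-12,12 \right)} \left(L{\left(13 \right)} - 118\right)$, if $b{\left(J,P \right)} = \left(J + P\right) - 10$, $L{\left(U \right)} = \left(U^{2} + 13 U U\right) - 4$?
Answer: $-22440$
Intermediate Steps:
$L{\left(U \right)} = -4 + 14 U^{2}$ ($L{\left(U \right)} = \left(U^{2} + 13 U^{2}\right) - 4 = 14 U^{2} - 4 = -4 + 14 U^{2}$)
$b{\left(J,P \right)} = -10 + J + P$ ($b{\left(J,P \right)} = \left(J + P\right) - 10 = -10 + J + P$)
$b{\left(-12,12 \right)} \left(L{\left(13 \right)} - 118\right) = \left(-10 - 12 + 12\right) \left(\left(-4 + 14 \cdot 13^{2}\right) - 118\right) = - 10 \left(\left(-4 + 14 \cdot 169\right) - 118\right) = - 10 \left(\left(-4 + 2366\right) - 118\right) = - 10 \left(2362 - 118\right) = \left(-10\right) 2244 = -22440$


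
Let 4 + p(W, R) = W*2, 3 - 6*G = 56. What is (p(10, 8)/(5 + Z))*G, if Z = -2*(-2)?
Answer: -424/27 ≈ -15.704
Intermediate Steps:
G = -53/6 (G = ½ - ⅙*56 = ½ - 28/3 = -53/6 ≈ -8.8333)
Z = 4
p(W, R) = -4 + 2*W (p(W, R) = -4 + W*2 = -4 + 2*W)
(p(10, 8)/(5 + Z))*G = ((-4 + 2*10)/(5 + 4))*(-53/6) = ((-4 + 20)/9)*(-53/6) = ((⅑)*16)*(-53/6) = (16/9)*(-53/6) = -424/27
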